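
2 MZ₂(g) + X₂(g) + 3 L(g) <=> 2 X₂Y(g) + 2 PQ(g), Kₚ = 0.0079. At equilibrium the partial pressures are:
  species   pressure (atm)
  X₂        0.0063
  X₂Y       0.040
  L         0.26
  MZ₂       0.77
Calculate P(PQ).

At equilibrium, Kₚ = P(X₂Y)²·P(PQ)² / (P(MZ₂)²·P(X₂)·P(L)³) = 0.0079.
(0.040)²·(P(PQ))² / ((0.77)²·(0.0063)·(0.26)³) = 0.0079
P(PQ)² = 3.24e-4 ⇒ P(PQ) = 0.018 atm

P(PQ) = 0.018 atm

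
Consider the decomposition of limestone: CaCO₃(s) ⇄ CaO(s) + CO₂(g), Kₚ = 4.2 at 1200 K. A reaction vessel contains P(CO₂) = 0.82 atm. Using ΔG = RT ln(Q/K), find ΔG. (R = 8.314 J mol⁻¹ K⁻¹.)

(CaCO₃, CaO are pure solids — omitted from Qₚ.)
Qₚ = P(CO₂) = 0.820
ΔG = RT ln(Qₚ/Kₚ) = (8.314 J mol⁻¹ K⁻¹)(1200 K) × ln(0.820/4.2)
   = (9.977 kJ/mol)(-1.634) = -16.3 kJ/mol
ΔG < 0, so the forward reaction is spontaneous (proceeds forward).

ΔG = -16.3 kJ/mol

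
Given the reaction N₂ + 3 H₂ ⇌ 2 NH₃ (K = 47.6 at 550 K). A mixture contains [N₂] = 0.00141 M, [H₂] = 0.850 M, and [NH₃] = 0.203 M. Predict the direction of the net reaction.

neither direction; the system is at equilibrium

Q = [NH₃]² / ([N₂]·[H₂]³) = (0.203)² / ((0.00141)·(0.850)³) = 47.6
Q = 47.6 = K, so the system is already at equilibrium.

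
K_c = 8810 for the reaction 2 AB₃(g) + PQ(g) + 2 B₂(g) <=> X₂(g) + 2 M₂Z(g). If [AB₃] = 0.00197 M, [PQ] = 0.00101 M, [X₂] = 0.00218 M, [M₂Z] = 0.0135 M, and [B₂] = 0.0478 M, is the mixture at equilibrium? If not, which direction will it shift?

no; Q > K, reaction proceeds in reverse

Q_c = [X₂]·[M₂Z]² / ([AB₃]²·[PQ]·[B₂]²) = (0.00218)·(0.0135)² / ((0.00197)²·(0.00101)·(0.0478)²) = 44400
Q_c = 44400 > K_c = 8810: net reverse reaction.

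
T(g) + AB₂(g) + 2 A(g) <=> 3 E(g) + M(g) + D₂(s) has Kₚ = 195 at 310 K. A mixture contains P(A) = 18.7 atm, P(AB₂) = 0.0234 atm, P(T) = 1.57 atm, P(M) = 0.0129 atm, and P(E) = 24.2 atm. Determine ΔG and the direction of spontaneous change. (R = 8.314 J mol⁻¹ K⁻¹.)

(D₂ is a pure solid — omitted from Qₚ.)
Qₚ = P(E)³·P(M) / (P(T)·P(AB₂)·P(A)²) = (24.2)³·(0.0129) / ((1.57)·(0.0234)·(18.7)²) = 14.2
ΔG = RT ln(Qₚ/Kₚ) = (8.314 J mol⁻¹ K⁻¹)(310 K) × ln(14.2/195)
   = (2.577 kJ/mol)(-2.620) = -6.75 kJ/mol
ΔG < 0, so the forward reaction is spontaneous (proceeds forward).

ΔG = -6.75 kJ/mol; the forward reaction is spontaneous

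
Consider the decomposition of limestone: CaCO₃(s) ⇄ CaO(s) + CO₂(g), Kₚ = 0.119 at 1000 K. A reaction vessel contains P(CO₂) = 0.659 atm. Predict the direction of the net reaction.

(CaCO₃, CaO are pure solids — omitted from Qₚ.)
Qₚ = P(CO₂) = 0.659
Qₚ = 0.659 > Kₚ = 0.119, so the reverse reaction proceeds.

to the left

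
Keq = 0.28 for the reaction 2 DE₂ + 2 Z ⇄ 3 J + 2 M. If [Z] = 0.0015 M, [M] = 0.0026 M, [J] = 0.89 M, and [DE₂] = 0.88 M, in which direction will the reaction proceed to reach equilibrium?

Q = [J]³·[M]² / ([DE₂]²·[Z]²) = (0.89)³·(0.0026)² / ((0.88)²·(0.0015)²) = 2.7
Q = 2.7 > Keq = 0.28, so the reverse reaction proceeds.

toward reactants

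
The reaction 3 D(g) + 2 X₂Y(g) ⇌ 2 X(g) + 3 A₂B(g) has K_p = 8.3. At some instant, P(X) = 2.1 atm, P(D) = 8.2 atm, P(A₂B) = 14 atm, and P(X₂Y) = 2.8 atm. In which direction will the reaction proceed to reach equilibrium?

Q_p = P(X)²·P(A₂B)³ / (P(D)³·P(X₂Y)²) = (2.1)²·(14)³ / ((8.2)³·(2.8)²) = 2.8
Q_p = 2.8 < K_p = 8.3, so the forward reaction proceeds.

forward (toward products)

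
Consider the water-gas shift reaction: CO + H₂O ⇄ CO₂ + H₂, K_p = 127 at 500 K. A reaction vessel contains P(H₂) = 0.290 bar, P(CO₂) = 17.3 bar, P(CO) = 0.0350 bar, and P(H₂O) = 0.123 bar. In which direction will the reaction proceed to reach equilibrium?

reverse (toward reactants)

Q_p = P(CO₂)·P(H₂) / (P(CO)·P(H₂O)) = (17.3)·(0.290) / ((0.0350)·(0.123)) = 1170
Q_p = 1170 > K_p = 127, so the reverse reaction proceeds.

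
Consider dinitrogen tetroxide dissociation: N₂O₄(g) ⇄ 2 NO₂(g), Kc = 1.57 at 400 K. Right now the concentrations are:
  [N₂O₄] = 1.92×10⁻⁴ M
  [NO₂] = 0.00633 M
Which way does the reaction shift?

toward products

Qc = [NO₂]² / [N₂O₄] = (0.00633)² / (1.92×10⁻⁴) = 0.209
Qc = 0.209 < Kc = 1.57, so the forward reaction proceeds.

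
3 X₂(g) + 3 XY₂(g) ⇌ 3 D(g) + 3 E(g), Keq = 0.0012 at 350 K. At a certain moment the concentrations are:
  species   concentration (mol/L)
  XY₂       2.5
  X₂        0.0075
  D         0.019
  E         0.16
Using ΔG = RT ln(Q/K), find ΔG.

Q = [D]³·[E]³ / ([X₂]³·[XY₂]³) = (0.019)³·(0.16)³ / ((0.0075)³·(2.5)³) = 0.00426
ΔG = RT ln(Q/Keq) = (8.314 J mol⁻¹ K⁻¹)(350 K) × ln(0.00426/0.0012)
   = (2.910 kJ/mol)(1.267) = 3.69 kJ/mol
ΔG > 0, so the forward reaction is non-spontaneous (proceeds in reverse).

ΔG = 3.69 kJ/mol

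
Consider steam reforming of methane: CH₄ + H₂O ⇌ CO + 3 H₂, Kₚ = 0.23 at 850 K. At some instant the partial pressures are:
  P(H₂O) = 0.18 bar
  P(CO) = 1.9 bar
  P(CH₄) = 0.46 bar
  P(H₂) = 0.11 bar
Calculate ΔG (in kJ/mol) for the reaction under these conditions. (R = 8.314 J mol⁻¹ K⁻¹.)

Qₚ = P(CO)·P(H₂)³ / (P(CH₄)·P(H₂O)) = (1.9)·(0.11)³ / ((0.46)·(0.18)) = 0.0305
ΔG = RT ln(Qₚ/Kₚ) = (8.314 J mol⁻¹ K⁻¹)(850 K) × ln(0.0305/0.23)
   = (7.067 kJ/mol)(-2.020) = -14.3 kJ/mol
ΔG < 0, so the forward reaction is spontaneous (proceeds forward).

ΔG = -14.3 kJ/mol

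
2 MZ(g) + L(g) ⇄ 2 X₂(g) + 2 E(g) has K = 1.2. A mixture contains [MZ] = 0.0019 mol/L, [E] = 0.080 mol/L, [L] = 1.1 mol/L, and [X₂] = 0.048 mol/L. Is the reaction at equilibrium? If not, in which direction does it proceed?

Q = [X₂]²·[E]² / ([MZ]²·[L]) = (0.048)²·(0.080)² / ((0.0019)²·(1.1)) = 3.7
Q = 3.7 > K = 1.2, so the reverse reaction proceeds.

to the left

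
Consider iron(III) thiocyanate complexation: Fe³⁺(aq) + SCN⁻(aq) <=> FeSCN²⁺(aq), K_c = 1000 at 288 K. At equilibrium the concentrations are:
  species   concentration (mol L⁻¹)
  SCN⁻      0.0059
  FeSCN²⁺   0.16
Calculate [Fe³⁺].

[Fe³⁺] = 0.027 mol L⁻¹

At equilibrium, K_c = [FeSCN²⁺] / ([Fe³⁺]·[SCN⁻]) = 1000.
(0.16) / (([Fe³⁺])·(0.0059)) = 1000
[Fe³⁺] = 0.0271 = 0.027 mol L⁻¹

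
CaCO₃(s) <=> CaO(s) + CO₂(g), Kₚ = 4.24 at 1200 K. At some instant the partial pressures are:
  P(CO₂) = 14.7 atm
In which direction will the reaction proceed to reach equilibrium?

to the left

(CaCO₃, CaO are pure solids — omitted from Qₚ.)
Qₚ = P(CO₂) = 14.7
Qₚ = 14.7 > Kₚ = 4.24, so the reverse reaction proceeds.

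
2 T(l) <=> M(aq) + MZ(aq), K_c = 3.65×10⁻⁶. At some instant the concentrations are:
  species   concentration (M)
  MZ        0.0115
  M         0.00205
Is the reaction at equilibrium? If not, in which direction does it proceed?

to the left

(T is a pure liquid — omitted from Q_c.)
Q_c = [M]·[MZ] = (0.00205)·(0.0115) = 2.36×10⁻⁵
Q_c = 2.36×10⁻⁵ > K_c = 3.65×10⁻⁶, so the reverse reaction proceeds.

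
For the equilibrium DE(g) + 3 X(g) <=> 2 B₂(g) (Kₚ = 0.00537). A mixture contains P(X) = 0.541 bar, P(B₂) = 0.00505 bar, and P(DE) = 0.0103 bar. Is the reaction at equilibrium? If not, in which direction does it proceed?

Qₚ = P(B₂)² / (P(DE)·P(X)³) = (0.00505)² / ((0.0103)·(0.541)³) = 0.0156
Qₚ = 0.0156 > Kₚ = 0.00537, so the reverse reaction proceeds.

in the reverse direction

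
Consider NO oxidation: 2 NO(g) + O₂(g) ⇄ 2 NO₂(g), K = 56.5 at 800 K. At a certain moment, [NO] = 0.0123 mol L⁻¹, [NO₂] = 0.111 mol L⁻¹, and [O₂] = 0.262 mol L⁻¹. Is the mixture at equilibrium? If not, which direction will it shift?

Q = [NO₂]² / ([NO]²·[O₂]) = (0.111)² / ((0.0123)²·(0.262)) = 311
Q = 311 > K = 56.5: net reverse reaction.

no; Q > K, reaction proceeds in reverse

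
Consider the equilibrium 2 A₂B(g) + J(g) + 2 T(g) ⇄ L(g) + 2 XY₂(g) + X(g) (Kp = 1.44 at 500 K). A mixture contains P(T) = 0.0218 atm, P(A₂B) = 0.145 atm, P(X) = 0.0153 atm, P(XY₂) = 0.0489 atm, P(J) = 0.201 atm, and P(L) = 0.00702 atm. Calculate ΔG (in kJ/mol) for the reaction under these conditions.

ΔG = -10.1 kJ/mol

Qp = P(L)·P(XY₂)²·P(X) / (P(A₂B)²·P(J)·P(T)²) = (0.00702)·(0.0489)²·(0.0153) / ((0.145)²·(0.201)·(0.0218)²) = 0.128
ΔG = RT ln(Qp/Kp) = (8.314 J mol⁻¹ K⁻¹)(500 K) × ln(0.128/1.44)
   = (4.157 kJ/mol)(-2.420) = -10.1 kJ/mol
ΔG < 0, so the forward reaction is spontaneous (proceeds forward).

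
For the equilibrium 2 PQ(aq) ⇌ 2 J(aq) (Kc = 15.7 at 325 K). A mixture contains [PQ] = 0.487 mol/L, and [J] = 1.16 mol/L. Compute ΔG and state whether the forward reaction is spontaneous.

ΔG = -2.75 kJ/mol; the forward reaction is spontaneous

Qc = [J]² / [PQ]² = (1.16)² / (0.487)² = 5.67
ΔG = RT ln(Qc/Kc) = (8.314 J mol⁻¹ K⁻¹)(325 K) × ln(5.67/15.7)
   = (2.702 kJ/mol)(-1.018) = -2.75 kJ/mol
ΔG < 0, so the forward reaction is spontaneous (proceeds forward).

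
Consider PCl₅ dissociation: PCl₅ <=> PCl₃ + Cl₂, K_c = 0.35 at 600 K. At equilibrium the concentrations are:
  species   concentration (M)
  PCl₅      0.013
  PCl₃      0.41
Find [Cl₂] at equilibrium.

At equilibrium, K_c = [PCl₃]·[Cl₂] / [PCl₅] = 0.35.
(0.41)·([Cl₂]) / (0.013) = 0.35
[Cl₂] = 0.0111 = 0.011 M

[Cl₂] = 0.011 M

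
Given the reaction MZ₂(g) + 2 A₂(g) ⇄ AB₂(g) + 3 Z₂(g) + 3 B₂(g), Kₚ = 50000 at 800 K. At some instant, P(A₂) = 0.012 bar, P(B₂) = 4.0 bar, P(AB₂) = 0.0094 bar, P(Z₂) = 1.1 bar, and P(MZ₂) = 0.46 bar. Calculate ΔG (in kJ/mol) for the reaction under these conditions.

Qₚ = P(AB₂)·P(Z₂)³·P(B₂)³ / (P(MZ₂)·P(A₂)²) = (0.0094)·(1.1)³·(4.0)³ / ((0.46)·(0.012)²) = 12100
ΔG = RT ln(Qₚ/Kₚ) = (8.314 J mol⁻¹ K⁻¹)(800 K) × ln(12100/50000)
   = (6.651 kJ/mol)(-1.419) = -9.44 kJ/mol
ΔG < 0, so the forward reaction is spontaneous (proceeds forward).

ΔG = -9.44 kJ/mol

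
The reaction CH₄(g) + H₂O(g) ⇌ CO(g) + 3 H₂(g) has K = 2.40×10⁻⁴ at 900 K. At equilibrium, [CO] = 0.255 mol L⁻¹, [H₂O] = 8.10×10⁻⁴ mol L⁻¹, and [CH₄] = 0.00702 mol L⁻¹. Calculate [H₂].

At equilibrium, K = [CO]·[H₂]³ / ([CH₄]·[H₂O]) = 2.40×10⁻⁴.
(0.255)·([H₂])³ / ((0.00702)·(8.10×10⁻⁴)) = 2.40×10⁻⁴
[H₂]³ = 5.35×10⁻⁹ ⇒ [H₂] = 0.00175 mol L⁻¹

[H₂] = 0.00175 mol L⁻¹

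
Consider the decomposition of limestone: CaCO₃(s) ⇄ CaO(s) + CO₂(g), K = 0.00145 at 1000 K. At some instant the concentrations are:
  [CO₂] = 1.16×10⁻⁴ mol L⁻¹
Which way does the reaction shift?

(CaCO₃, CaO are pure solids — omitted from Q.)
Q = [CO₂] = 1.16×10⁻⁴
Q = 1.16×10⁻⁴ < K = 0.00145, so the forward reaction proceeds.

toward products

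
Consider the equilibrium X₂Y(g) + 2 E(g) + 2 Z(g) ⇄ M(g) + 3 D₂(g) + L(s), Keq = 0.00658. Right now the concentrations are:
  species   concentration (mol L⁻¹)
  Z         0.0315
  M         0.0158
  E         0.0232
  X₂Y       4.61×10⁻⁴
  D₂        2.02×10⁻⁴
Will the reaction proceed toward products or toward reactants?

(L is a pure solid — omitted from Q.)
Q = [M]·[D₂]³ / ([X₂Y]·[E]²·[Z]²) = (0.0158)·(2.02×10⁻⁴)³ / ((4.61×10⁻⁴)·(0.0232)²·(0.0315)²) = 5.29×10⁻⁴
Q = 5.29×10⁻⁴ < Keq = 0.00658, so the forward reaction proceeds.

to the right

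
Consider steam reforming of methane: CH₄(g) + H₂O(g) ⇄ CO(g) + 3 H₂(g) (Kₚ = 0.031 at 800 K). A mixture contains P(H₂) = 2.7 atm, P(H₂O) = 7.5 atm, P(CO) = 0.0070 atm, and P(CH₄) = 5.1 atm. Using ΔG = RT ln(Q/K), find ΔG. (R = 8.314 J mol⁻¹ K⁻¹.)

Qₚ = P(CO)·P(H₂)³ / (P(CH₄)·P(H₂O)) = (0.0070)·(2.7)³ / ((5.1)·(7.5)) = 0.00360
ΔG = RT ln(Qₚ/Kₚ) = (8.314 J mol⁻¹ K⁻¹)(800 K) × ln(0.00360/0.031)
   = (6.651 kJ/mol)(-2.153) = -14.3 kJ/mol
ΔG < 0, so the forward reaction is spontaneous (proceeds forward).

ΔG = -14.3 kJ/mol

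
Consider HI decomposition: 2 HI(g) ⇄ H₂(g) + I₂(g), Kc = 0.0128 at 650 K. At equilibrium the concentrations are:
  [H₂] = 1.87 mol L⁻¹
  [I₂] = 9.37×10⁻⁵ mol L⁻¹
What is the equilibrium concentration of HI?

[HI] = 0.117 mol L⁻¹

At equilibrium, Kc = [H₂]·[I₂] / [HI]² = 0.0128.
(1.87)·(9.37×10⁻⁵) / ([HI])² = 0.0128
[HI]² = 0.0137 ⇒ [HI] = 0.117 mol L⁻¹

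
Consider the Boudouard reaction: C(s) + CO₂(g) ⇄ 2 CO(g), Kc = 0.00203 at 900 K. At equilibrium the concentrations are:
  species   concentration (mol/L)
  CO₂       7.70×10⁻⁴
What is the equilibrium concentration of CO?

[CO] = 0.00125 mol/L

(C is a pure solid — omitted from Kc.)
At equilibrium, Kc = [CO]² / [CO₂] = 0.00203.
([CO])² / (7.70×10⁻⁴) = 0.00203
[CO]² = 1.56×10⁻⁶ ⇒ [CO] = 0.00125 mol/L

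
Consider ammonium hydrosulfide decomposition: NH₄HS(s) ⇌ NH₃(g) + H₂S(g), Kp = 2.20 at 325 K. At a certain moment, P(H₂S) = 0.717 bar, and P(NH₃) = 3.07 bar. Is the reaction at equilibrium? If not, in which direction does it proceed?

(NH₄HS is a pure solid — omitted from Qp.)
Qp = P(NH₃)·P(H₂S) = (3.07)·(0.717) = 2.20
Qp = 2.20 = Kp, so the system is already at equilibrium.

neither direction; the system is at equilibrium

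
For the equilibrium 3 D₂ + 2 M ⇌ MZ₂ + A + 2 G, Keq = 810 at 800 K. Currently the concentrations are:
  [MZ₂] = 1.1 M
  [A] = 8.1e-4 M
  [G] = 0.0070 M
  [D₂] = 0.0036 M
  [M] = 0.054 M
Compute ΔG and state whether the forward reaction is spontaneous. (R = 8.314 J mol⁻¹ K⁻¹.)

ΔG = -6.16 kJ/mol; the forward reaction is spontaneous

Q = [MZ₂]·[A]·[G]² / ([D₂]³·[M]²) = (1.1)·(8.1e-4)·(0.0070)² / ((0.0036)³·(0.054)²) = 321
ΔG = RT ln(Q/Keq) = (8.314 J mol⁻¹ K⁻¹)(800 K) × ln(321/810)
   = (6.651 kJ/mol)(-0.9256) = -6.16 kJ/mol
ΔG < 0, so the forward reaction is spontaneous (proceeds forward).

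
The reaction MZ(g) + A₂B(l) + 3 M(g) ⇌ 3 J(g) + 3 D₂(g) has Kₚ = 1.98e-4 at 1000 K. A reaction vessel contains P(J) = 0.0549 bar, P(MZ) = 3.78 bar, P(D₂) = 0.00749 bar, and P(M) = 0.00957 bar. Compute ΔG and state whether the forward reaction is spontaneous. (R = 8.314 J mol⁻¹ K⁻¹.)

ΔG = -18.7 kJ/mol; the forward reaction is spontaneous

(A₂B is a pure liquid — omitted from Qₚ.)
Qₚ = P(J)³·P(D₂)³ / (P(MZ)·P(M)³) = (0.0549)³·(0.00749)³ / ((3.78)·(0.00957)³) = 2.10e-5
ΔG = RT ln(Qₚ/Kₚ) = (8.314 J mol⁻¹ K⁻¹)(1000 K) × ln(2.10e-5/1.98e-4)
   = (8.314 kJ/mol)(-2.244) = -18.7 kJ/mol
ΔG < 0, so the forward reaction is spontaneous (proceeds forward).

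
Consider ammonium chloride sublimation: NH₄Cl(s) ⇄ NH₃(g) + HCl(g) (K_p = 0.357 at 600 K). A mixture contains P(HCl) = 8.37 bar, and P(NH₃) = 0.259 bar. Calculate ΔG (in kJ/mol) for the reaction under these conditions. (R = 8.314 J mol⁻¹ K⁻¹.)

ΔG = 9.00 kJ/mol

(NH₄Cl is a pure solid — omitted from Q_p.)
Q_p = P(NH₃)·P(HCl) = (0.259)·(8.37) = 2.17
ΔG = RT ln(Q_p/K_p) = (8.314 J mol⁻¹ K⁻¹)(600 K) × ln(2.17/0.357)
   = (4.988 kJ/mol)(1.805) = 9.00 kJ/mol
ΔG > 0, so the forward reaction is non-spontaneous (proceeds in reverse).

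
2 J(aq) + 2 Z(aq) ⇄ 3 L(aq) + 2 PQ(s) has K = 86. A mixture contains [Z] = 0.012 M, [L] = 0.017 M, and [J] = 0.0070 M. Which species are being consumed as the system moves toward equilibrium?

(PQ is a pure solid — omitted from Q.)
Q = [L]³ / ([J]²·[Z]²) = (0.017)³ / ((0.0070)²·(0.012)²) = 700
Q = 700 > K = 86: net reverse reaction.

L, PQ (products)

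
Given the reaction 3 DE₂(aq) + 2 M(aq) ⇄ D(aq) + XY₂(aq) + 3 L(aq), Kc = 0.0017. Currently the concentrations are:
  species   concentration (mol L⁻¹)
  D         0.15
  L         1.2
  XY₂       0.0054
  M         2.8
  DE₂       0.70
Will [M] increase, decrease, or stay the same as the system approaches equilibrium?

Qc = [D]·[XY₂]·[L]³ / ([DE₂]³·[M]²) = (0.15)·(0.0054)·(1.2)³ / ((0.70)³·(2.8)²) = 5.2×10⁻⁴
Qc = 5.2×10⁻⁴ < Kc = 0.0017: net forward reaction.
M is a reactant, so it decreases.

decrease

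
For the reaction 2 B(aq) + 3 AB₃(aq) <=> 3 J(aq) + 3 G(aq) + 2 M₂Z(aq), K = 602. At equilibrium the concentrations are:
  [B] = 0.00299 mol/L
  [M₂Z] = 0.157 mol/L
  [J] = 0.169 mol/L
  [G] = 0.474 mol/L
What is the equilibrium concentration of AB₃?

[AB₃] = 0.133 mol/L

At equilibrium, K = [J]³·[G]³·[M₂Z]² / ([B]²·[AB₃]³) = 602.
(0.169)³·(0.474)³·(0.157)² / ((0.00299)²·([AB₃])³) = 602
[AB₃]³ = 0.00235 ⇒ [AB₃] = 0.133 mol/L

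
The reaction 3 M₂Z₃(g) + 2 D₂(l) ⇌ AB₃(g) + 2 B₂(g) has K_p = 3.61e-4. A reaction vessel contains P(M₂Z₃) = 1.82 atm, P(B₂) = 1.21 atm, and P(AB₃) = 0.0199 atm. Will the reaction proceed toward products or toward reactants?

(D₂ is a pure liquid — omitted from Q_p.)
Q_p = P(AB₃)·P(B₂)² / P(M₂Z₃)³ = (0.0199)·(1.21)² / (1.82)³ = 0.00483
Q_p = 0.00483 > K_p = 3.61e-4, so the reverse reaction proceeds.

to the left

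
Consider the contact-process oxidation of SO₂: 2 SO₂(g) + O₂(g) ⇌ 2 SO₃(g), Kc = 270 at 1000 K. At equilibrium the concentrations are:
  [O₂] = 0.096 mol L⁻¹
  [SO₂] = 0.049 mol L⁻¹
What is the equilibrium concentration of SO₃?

At equilibrium, Kc = [SO₃]² / ([SO₂]²·[O₂]) = 270.
([SO₃])² / ((0.049)²·(0.096)) = 270
[SO₃]² = 0.0622 ⇒ [SO₃] = 0.25 mol L⁻¹

[SO₃] = 0.25 mol L⁻¹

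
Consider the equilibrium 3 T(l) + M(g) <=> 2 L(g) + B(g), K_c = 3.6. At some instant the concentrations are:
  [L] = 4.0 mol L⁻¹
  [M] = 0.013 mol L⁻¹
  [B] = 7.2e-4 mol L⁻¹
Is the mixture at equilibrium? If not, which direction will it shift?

(T is a pure liquid — omitted from Q_c.)
Q_c = [L]²·[B] / [M] = (4.0)²·(7.2e-4) / (0.013) = 0.89
Q_c = 0.89 < K_c = 3.6: net forward reaction.

no; Q < K, reaction proceeds forward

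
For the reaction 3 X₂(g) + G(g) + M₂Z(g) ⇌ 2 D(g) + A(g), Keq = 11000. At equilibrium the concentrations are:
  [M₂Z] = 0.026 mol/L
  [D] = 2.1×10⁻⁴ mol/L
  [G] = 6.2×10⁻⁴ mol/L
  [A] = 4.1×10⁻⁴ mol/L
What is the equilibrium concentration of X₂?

[X₂] = 4.7×10⁻⁴ mol/L

At equilibrium, Keq = [D]²·[A] / ([X₂]³·[G]·[M₂Z]) = 11000.
(2.1×10⁻⁴)²·(4.1×10⁻⁴) / (([X₂])³·(6.2×10⁻⁴)·(0.026)) = 11000
[X₂]³ = 1.02×10⁻¹⁰ ⇒ [X₂] = 4.7×10⁻⁴ mol/L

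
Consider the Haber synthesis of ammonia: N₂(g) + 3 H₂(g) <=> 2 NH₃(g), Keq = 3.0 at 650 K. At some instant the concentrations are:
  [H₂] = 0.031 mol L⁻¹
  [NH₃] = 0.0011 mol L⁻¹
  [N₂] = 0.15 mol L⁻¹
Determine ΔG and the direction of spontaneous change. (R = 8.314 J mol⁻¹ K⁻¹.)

Q = [NH₃]² / ([N₂]·[H₂]³) = (0.0011)² / ((0.15)·(0.031)³) = 0.271
ΔG = RT ln(Q/Keq) = (8.314 J mol⁻¹ K⁻¹)(650 K) × ln(0.271/3.0)
   = (5.404 kJ/mol)(-2.404) = -13.0 kJ/mol
ΔG < 0, so the forward reaction is spontaneous (proceeds forward).

ΔG = -13.0 kJ/mol; the forward reaction is spontaneous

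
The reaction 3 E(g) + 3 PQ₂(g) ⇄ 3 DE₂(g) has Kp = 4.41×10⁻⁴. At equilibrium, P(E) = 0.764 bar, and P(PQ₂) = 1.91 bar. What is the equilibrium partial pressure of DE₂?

P(DE₂) = 0.111 bar

At equilibrium, Kp = P(DE₂)³ / (P(E)³·P(PQ₂)³) = 4.41×10⁻⁴.
(P(DE₂))³ / ((0.764)³·(1.91)³) = 4.41×10⁻⁴
P(DE₂)³ = 0.00137 ⇒ P(DE₂) = 0.111 bar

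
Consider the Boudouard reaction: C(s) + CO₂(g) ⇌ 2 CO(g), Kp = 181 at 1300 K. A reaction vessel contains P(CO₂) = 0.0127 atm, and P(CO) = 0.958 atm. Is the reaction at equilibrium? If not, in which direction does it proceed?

(C is a pure solid — omitted from Qp.)
Qp = P(CO)² / P(CO₂) = (0.958)² / (0.0127) = 72.3
Qp = 72.3 < Kp = 181, so the forward reaction proceeds.

toward products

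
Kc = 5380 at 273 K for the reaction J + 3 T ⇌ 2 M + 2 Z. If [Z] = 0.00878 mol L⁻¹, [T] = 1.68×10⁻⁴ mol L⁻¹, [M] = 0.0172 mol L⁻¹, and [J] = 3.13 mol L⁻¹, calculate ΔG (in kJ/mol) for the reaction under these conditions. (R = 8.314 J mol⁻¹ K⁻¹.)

ΔG = -2.84 kJ/mol

Qc = [M]²·[Z]² / ([J]·[T]³) = (0.0172)²·(0.00878)² / ((3.13)·(1.68×10⁻⁴)³) = 1540
ΔG = RT ln(Qc/Kc) = (8.314 J mol⁻¹ K⁻¹)(273 K) × ln(1540/5380)
   = (2.270 kJ/mol)(-1.251) = -2.84 kJ/mol
ΔG < 0, so the forward reaction is spontaneous (proceeds forward).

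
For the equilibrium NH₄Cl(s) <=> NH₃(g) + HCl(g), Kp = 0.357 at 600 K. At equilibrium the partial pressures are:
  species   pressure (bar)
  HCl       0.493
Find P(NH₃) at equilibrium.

P(NH₃) = 0.724 bar

(NH₄Cl is a pure solid — omitted from Kp.)
At equilibrium, Kp = P(NH₃)·P(HCl) = 0.357.
(P(NH₃))·(0.493) = 0.357
P(NH₃) = 0.724 bar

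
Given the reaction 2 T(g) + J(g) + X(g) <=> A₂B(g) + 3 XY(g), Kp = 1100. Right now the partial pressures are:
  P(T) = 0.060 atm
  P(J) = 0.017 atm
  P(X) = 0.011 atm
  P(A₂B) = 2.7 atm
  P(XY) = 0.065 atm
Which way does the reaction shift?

Qp = P(A₂B)·P(XY)³ / (P(T)²·P(J)·P(X)) = (2.7)·(0.065)³ / ((0.060)²·(0.017)·(0.011)) = 1100
Qp = 1100 = Kp, so the system is already at equilibrium.

at equilibrium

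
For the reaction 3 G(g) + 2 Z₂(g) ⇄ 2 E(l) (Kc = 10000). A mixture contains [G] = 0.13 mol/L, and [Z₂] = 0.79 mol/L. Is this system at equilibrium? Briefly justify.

(E is a pure liquid — omitted from Qc.)
Qc = 1 / ([G]³·[Z₂]²) = 1 / ((0.13)³·(0.79)²) = 730
Qc = 730 < Kc = 10000: net forward reaction.

no; Q < K, reaction proceeds forward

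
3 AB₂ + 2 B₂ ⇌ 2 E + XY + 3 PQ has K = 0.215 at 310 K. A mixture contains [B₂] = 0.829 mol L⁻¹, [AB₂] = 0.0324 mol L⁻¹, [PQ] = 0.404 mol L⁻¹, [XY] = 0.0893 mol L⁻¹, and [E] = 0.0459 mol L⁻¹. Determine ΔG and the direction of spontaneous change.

ΔG = 2.33 kJ/mol; the forward reaction is non-spontaneous

Q = [E]²·[XY]·[PQ]³ / ([AB₂]³·[B₂]²) = (0.0459)²·(0.0893)·(0.404)³ / ((0.0324)³·(0.829)²) = 0.531
ΔG = RT ln(Q/K) = (8.314 J mol⁻¹ K⁻¹)(310 K) × ln(0.531/0.215)
   = (2.577 kJ/mol)(0.9041) = 2.33 kJ/mol
ΔG > 0, so the forward reaction is non-spontaneous (proceeds in reverse).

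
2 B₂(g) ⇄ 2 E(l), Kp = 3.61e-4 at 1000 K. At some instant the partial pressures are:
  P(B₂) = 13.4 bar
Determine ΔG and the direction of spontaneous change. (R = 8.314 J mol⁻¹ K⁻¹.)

ΔG = 22.7 kJ/mol; the forward reaction is non-spontaneous

(E is a pure liquid — omitted from Qp.)
Qp = 1 / P(B₂)² = 1 / (13.4)² = 0.00557
ΔG = RT ln(Qp/Kp) = (8.314 J mol⁻¹ K⁻¹)(1000 K) × ln(0.00557/3.61e-4)
   = (8.314 kJ/mol)(2.736) = 22.7 kJ/mol
ΔG > 0, so the forward reaction is non-spontaneous (proceeds in reverse).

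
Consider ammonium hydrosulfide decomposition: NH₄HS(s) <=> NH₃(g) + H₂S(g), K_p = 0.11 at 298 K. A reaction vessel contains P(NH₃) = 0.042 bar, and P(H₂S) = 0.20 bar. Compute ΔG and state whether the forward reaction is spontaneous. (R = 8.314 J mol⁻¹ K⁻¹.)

ΔG = -6.37 kJ/mol; the forward reaction is spontaneous

(NH₄HS is a pure solid — omitted from Q_p.)
Q_p = P(NH₃)·P(H₂S) = (0.042)·(0.20) = 0.00840
ΔG = RT ln(Q_p/K_p) = (8.314 J mol⁻¹ K⁻¹)(298 K) × ln(0.00840/0.11)
   = (2.478 kJ/mol)(-2.572) = -6.37 kJ/mol
ΔG < 0, so the forward reaction is spontaneous (proceeds forward).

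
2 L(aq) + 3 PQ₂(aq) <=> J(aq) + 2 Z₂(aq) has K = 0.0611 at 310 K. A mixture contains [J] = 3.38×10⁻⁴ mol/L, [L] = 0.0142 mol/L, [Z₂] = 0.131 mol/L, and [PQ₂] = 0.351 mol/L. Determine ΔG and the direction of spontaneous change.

ΔG = 6.15 kJ/mol; the forward reaction is non-spontaneous

Q = [J]·[Z₂]² / ([L]²·[PQ₂]³) = (3.38×10⁻⁴)·(0.131)² / ((0.0142)²·(0.351)³) = 0.665
ΔG = RT ln(Q/K) = (8.314 J mol⁻¹ K⁻¹)(310 K) × ln(0.665/0.0611)
   = (2.577 kJ/mol)(2.387) = 6.15 kJ/mol
ΔG > 0, so the forward reaction is non-spontaneous (proceeds in reverse).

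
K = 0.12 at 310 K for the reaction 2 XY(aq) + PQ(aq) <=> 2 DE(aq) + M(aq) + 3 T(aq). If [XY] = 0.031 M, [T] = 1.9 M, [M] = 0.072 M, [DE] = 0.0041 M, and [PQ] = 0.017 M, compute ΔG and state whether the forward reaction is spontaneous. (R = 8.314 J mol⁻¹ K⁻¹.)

ΔG = 3.72 kJ/mol; the forward reaction is non-spontaneous

Q = [DE]²·[M]·[T]³ / ([XY]²·[PQ]) = (0.0041)²·(0.072)·(1.9)³ / ((0.031)²·(0.017)) = 0.508
ΔG = RT ln(Q/K) = (8.314 J mol⁻¹ K⁻¹)(310 K) × ln(0.508/0.12)
   = (2.577 kJ/mol)(1.443) = 3.72 kJ/mol
ΔG > 0, so the forward reaction is non-spontaneous (proceeds in reverse).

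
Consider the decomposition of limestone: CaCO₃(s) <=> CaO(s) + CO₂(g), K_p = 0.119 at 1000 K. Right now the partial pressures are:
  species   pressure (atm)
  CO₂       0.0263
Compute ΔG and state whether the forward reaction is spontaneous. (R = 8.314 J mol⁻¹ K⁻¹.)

(CaCO₃, CaO are pure solids — omitted from Q_p.)
Q_p = P(CO₂) = 0.0263
ΔG = RT ln(Q_p/K_p) = (8.314 J mol⁻¹ K⁻¹)(1000 K) × ln(0.0263/0.119)
   = (8.314 kJ/mol)(-1.510) = -12.6 kJ/mol
ΔG < 0, so the forward reaction is spontaneous (proceeds forward).

ΔG = -12.6 kJ/mol; the forward reaction is spontaneous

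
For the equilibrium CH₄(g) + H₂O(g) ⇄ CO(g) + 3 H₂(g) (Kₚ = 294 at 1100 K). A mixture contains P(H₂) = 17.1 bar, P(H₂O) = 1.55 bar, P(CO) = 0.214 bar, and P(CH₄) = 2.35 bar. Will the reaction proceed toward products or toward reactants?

Qₚ = P(CO)·P(H₂)³ / (P(CH₄)·P(H₂O)) = (0.214)·(17.1)³ / ((2.35)·(1.55)) = 294
Qₚ = 294 = Kₚ, so the system is already at equilibrium.

no net change (already at equilibrium)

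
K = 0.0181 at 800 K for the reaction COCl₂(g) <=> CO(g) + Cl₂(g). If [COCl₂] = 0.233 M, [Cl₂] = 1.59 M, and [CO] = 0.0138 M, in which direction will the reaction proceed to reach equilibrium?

Q = [CO]·[Cl₂] / [COCl₂] = (0.0138)·(1.59) / (0.233) = 0.0942
Q = 0.0942 > K = 0.0181, so the reverse reaction proceeds.

to the left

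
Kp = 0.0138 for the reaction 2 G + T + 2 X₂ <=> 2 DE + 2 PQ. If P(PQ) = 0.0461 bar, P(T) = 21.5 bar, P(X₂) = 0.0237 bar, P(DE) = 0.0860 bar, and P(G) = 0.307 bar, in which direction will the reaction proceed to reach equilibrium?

Qp = P(DE)²·P(PQ)² / (P(G)²·P(T)·P(X₂)²) = (0.0860)²·(0.0461)² / ((0.307)²·(21.5)·(0.0237)²) = 0.0138
Qp = 0.0138 = Kp, so the system is already at equilibrium.

at equilibrium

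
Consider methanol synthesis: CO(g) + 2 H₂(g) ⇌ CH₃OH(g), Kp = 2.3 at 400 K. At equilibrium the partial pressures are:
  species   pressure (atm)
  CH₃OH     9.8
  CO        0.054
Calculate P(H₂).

P(H₂) = 8.9 atm

At equilibrium, Kp = P(CH₃OH) / (P(CO)·P(H₂)²) = 2.3.
(9.8) / ((0.054)·(P(H₂))²) = 2.3
P(H₂)² = 78.9 ⇒ P(H₂) = 8.9 atm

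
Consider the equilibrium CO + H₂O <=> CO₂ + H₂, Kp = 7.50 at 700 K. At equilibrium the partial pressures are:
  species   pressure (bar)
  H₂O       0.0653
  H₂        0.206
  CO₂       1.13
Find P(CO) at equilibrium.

P(CO) = 0.475 bar

At equilibrium, Kp = P(CO₂)·P(H₂) / (P(CO)·P(H₂O)) = 7.50.
(1.13)·(0.206) / ((P(CO))·(0.0653)) = 7.50
P(CO) = 0.475 bar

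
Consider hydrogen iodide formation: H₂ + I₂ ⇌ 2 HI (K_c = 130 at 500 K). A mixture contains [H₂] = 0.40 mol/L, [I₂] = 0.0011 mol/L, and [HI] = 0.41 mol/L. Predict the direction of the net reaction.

in the reverse direction

Q_c = [HI]² / ([H₂]·[I₂]) = (0.41)² / ((0.40)·(0.0011)) = 380
Q_c = 380 > K_c = 130, so the reverse reaction proceeds.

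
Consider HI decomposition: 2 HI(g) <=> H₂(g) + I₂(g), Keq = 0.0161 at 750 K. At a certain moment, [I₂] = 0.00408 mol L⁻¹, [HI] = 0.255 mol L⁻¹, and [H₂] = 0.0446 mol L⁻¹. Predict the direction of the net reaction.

Q = [H₂]·[I₂] / [HI]² = (0.0446)·(0.00408) / (0.255)² = 0.00280
Q = 0.00280 < Keq = 0.0161, so the forward reaction proceeds.

toward products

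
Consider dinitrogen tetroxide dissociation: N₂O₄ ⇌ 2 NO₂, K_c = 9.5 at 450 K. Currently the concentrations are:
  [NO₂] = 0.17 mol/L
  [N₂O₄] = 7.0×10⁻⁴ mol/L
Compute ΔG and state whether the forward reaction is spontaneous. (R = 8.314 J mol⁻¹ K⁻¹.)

Q_c = [NO₂]² / [N₂O₄] = (0.17)² / (7.0×10⁻⁴) = 41.3
ΔG = RT ln(Q_c/K_c) = (8.314 J mol⁻¹ K⁻¹)(450 K) × ln(41.3/9.5)
   = (3.741 kJ/mol)(1.470) = 5.50 kJ/mol
ΔG > 0, so the forward reaction is non-spontaneous (proceeds in reverse).

ΔG = 5.50 kJ/mol; the forward reaction is non-spontaneous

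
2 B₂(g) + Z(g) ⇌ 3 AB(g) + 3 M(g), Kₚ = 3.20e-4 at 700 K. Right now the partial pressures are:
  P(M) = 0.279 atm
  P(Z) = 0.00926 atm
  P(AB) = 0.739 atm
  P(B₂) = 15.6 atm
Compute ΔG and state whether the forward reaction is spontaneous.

Qₚ = P(AB)³·P(M)³ / (P(B₂)²·P(Z)) = (0.739)³·(0.279)³ / ((15.6)²·(0.00926)) = 0.00389
ΔG = RT ln(Qₚ/Kₚ) = (8.314 J mol⁻¹ K⁻¹)(700 K) × ln(0.00389/3.20e-4)
   = (5.820 kJ/mol)(2.498) = 14.5 kJ/mol
ΔG > 0, so the forward reaction is non-spontaneous (proceeds in reverse).

ΔG = 14.5 kJ/mol; the forward reaction is non-spontaneous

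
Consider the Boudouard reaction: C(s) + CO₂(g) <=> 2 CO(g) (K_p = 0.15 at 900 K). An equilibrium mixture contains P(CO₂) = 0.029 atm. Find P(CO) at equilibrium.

(C is a pure solid — omitted from K_p.)
At equilibrium, K_p = P(CO)² / P(CO₂) = 0.15.
(P(CO))² / (0.029) = 0.15
P(CO)² = 0.00435 ⇒ P(CO) = 0.066 atm

P(CO) = 0.066 atm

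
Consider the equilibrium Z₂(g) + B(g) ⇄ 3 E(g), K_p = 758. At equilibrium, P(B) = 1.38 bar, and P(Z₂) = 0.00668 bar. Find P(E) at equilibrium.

At equilibrium, K_p = P(E)³ / (P(Z₂)·P(B)) = 758.
(P(E))³ / ((0.00668)·(1.38)) = 758
P(E)³ = 6.99 ⇒ P(E) = 1.91 bar

P(E) = 1.91 bar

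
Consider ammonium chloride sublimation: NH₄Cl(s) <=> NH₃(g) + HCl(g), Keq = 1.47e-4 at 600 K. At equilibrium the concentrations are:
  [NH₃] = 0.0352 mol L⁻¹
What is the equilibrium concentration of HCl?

(NH₄Cl is a pure solid — omitted from Keq.)
At equilibrium, Keq = [NH₃]·[HCl] = 1.47e-4.
(0.0352)·([HCl]) = 1.47e-4
[HCl] = 0.00418 mol L⁻¹

[HCl] = 0.00418 mol L⁻¹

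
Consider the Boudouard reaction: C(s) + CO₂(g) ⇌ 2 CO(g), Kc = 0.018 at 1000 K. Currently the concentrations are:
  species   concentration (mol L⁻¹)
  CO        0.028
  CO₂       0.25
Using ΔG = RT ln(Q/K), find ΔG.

(C is a pure solid — omitted from Qc.)
Qc = [CO]² / [CO₂] = (0.028)² / (0.25) = 0.00314
ΔG = RT ln(Qc/Kc) = (8.314 J mol⁻¹ K⁻¹)(1000 K) × ln(0.00314/0.018)
   = (8.314 kJ/mol)(-1.746) = -14.5 kJ/mol
ΔG < 0, so the forward reaction is spontaneous (proceeds forward).

ΔG = -14.5 kJ/mol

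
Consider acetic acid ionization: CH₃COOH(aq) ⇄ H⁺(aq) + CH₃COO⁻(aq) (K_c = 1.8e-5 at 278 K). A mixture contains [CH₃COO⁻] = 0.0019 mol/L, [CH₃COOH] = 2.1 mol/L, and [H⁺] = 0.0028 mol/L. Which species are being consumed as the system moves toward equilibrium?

Q_c = [H⁺]·[CH₃COO⁻] / [CH₃COOH] = (0.0028)·(0.0019) / (2.1) = 2.5e-6
Q_c = 2.5e-6 < K_c = 1.8e-5: net forward reaction.

CH₃COOH (reactants)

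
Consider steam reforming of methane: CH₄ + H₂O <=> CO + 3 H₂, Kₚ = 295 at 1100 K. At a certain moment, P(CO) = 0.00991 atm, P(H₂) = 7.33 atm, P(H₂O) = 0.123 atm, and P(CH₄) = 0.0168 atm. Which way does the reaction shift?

in the reverse direction

Qₚ = P(CO)·P(H₂)³ / (P(CH₄)·P(H₂O)) = (0.00991)·(7.33)³ / ((0.0168)·(0.123)) = 1890
Qₚ = 1890 > Kₚ = 295, so the reverse reaction proceeds.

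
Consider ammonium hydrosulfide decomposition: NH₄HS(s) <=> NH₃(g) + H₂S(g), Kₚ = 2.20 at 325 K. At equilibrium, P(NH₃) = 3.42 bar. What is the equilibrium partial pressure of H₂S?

(NH₄HS is a pure solid — omitted from Kₚ.)
At equilibrium, Kₚ = P(NH₃)·P(H₂S) = 2.20.
(3.42)·(P(H₂S)) = 2.20
P(H₂S) = 0.643 bar

P(H₂S) = 0.643 bar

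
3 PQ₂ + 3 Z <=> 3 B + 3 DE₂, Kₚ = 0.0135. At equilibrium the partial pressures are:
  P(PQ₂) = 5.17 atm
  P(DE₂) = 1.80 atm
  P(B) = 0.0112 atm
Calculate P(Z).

At equilibrium, Kₚ = P(B)³·P(DE₂)³ / (P(PQ₂)³·P(Z)³) = 0.0135.
(0.0112)³·(1.80)³ / ((5.17)³·(P(Z))³) = 0.0135
P(Z)³ = 4.39×10⁻⁶ ⇒ P(Z) = 0.0164 atm

P(Z) = 0.0164 atm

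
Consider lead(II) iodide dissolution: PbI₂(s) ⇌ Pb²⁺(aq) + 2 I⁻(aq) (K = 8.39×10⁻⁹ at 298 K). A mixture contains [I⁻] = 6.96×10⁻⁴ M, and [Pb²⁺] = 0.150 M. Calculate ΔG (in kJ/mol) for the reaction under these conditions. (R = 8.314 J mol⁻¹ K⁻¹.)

(PbI₂ is a pure solid — omitted from Q.)
Q = [Pb²⁺]·[I⁻]² = (0.150)·(6.96×10⁻⁴)² = 7.27×10⁻⁸
ΔG = RT ln(Q/K) = (8.314 J mol⁻¹ K⁻¹)(298 K) × ln(7.27×10⁻⁸/8.39×10⁻⁹)
   = (2.478 kJ/mol)(2.159) = 5.35 kJ/mol
ΔG > 0, so the forward reaction is non-spontaneous (proceeds in reverse).

ΔG = 5.35 kJ/mol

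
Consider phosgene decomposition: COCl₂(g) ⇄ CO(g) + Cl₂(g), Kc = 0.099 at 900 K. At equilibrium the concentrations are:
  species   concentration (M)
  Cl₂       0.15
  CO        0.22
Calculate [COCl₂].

[COCl₂] = 0.33 M

At equilibrium, Kc = [CO]·[Cl₂] / [COCl₂] = 0.099.
(0.22)·(0.15) / ([COCl₂]) = 0.099
[COCl₂] = 0.333 = 0.33 M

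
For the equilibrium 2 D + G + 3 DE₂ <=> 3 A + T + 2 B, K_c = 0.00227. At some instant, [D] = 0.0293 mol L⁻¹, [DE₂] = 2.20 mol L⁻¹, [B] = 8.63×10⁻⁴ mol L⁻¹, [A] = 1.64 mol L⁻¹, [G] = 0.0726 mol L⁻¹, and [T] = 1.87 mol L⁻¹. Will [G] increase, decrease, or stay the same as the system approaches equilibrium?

increase

Q_c = [A]³·[T]·[B]² / ([D]²·[G]·[DE₂]³) = (1.64)³·(1.87)·(8.63×10⁻⁴)² / ((0.0293)²·(0.0726)·(2.20)³) = 0.00926
Q_c = 0.00926 > K_c = 0.00227: net reverse reaction.
G is a reactant, so it increases.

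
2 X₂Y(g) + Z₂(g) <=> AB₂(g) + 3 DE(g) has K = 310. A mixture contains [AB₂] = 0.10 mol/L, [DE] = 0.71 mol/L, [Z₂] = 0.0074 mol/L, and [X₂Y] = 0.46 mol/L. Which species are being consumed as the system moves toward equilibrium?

Q = [AB₂]·[DE]³ / ([X₂Y]²·[Z₂]) = (0.10)·(0.71)³ / ((0.46)²·(0.0074)) = 23
Q = 23 < K = 310: net forward reaction.

X₂Y, Z₂ (reactants)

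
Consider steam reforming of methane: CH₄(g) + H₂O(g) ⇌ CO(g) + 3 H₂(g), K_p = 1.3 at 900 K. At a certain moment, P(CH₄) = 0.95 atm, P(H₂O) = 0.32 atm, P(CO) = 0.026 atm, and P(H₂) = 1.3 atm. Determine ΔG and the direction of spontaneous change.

Q_p = P(CO)·P(H₂)³ / (P(CH₄)·P(H₂O)) = (0.026)·(1.3)³ / ((0.95)·(0.32)) = 0.188
ΔG = RT ln(Q_p/K_p) = (8.314 J mol⁻¹ K⁻¹)(900 K) × ln(0.188/1.3)
   = (7.483 kJ/mol)(-1.934) = -14.5 kJ/mol
ΔG < 0, so the forward reaction is spontaneous (proceeds forward).

ΔG = -14.5 kJ/mol; the forward reaction is spontaneous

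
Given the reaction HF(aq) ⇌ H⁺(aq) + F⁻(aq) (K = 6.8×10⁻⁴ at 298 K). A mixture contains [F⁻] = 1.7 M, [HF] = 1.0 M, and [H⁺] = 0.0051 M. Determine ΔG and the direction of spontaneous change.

Q = [H⁺]·[F⁻] / [HF] = (0.0051)·(1.7) / (1.0) = 0.00867
ΔG = RT ln(Q/K) = (8.314 J mol⁻¹ K⁻¹)(298 K) × ln(0.00867/6.8×10⁻⁴)
   = (2.478 kJ/mol)(2.546) = 6.31 kJ/mol
ΔG > 0, so the forward reaction is non-spontaneous (proceeds in reverse).

ΔG = 6.31 kJ/mol; the forward reaction is non-spontaneous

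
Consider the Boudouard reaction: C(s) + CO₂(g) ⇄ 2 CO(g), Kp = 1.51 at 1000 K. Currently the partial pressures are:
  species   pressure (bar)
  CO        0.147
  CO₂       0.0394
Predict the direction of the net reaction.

(C is a pure solid — omitted from Qp.)
Qp = P(CO)² / P(CO₂) = (0.147)² / (0.0394) = 0.548
Qp = 0.548 < Kp = 1.51, so the forward reaction proceeds.

toward products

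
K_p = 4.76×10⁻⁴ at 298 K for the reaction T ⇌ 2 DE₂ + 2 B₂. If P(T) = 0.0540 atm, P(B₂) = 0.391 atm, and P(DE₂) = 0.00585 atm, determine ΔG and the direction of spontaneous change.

Q_p = P(DE₂)²·P(B₂)² / P(T) = (0.00585)²·(0.391)² / (0.0540) = 9.69×10⁻⁵
ΔG = RT ln(Q_p/K_p) = (8.314 J mol⁻¹ K⁻¹)(298 K) × ln(9.69×10⁻⁵/4.76×10⁻⁴)
   = (2.478 kJ/mol)(-1.592) = -3.94 kJ/mol
ΔG < 0, so the forward reaction is spontaneous (proceeds forward).

ΔG = -3.94 kJ/mol; the forward reaction is spontaneous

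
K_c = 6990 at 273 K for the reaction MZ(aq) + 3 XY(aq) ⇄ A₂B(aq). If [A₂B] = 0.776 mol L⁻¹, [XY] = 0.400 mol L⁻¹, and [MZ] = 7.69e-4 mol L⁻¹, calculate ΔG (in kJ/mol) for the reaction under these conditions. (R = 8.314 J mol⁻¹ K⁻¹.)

Q_c = [A₂B] / ([MZ]·[XY]³) = (0.776) / ((7.69e-4)·(0.400)³) = 15800
ΔG = RT ln(Q_c/K_c) = (8.314 J mol⁻¹ K⁻¹)(273 K) × ln(15800/6990)
   = (2.270 kJ/mol)(0.8155) = 1.85 kJ/mol
ΔG > 0, so the forward reaction is non-spontaneous (proceeds in reverse).

ΔG = 1.85 kJ/mol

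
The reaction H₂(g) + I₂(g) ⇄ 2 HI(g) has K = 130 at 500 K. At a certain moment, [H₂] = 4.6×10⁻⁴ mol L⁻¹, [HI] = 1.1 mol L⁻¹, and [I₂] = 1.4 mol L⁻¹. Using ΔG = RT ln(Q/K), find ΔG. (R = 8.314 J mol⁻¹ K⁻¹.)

Q = [HI]² / ([H₂]·[I₂]) = (1.1)² / ((4.6×10⁻⁴)·(1.4)) = 1880
ΔG = RT ln(Q/K) = (8.314 J mol⁻¹ K⁻¹)(500 K) × ln(1880/130)
   = (4.157 kJ/mol)(2.671) = 11.1 kJ/mol
ΔG > 0, so the forward reaction is non-spontaneous (proceeds in reverse).

ΔG = 11.1 kJ/mol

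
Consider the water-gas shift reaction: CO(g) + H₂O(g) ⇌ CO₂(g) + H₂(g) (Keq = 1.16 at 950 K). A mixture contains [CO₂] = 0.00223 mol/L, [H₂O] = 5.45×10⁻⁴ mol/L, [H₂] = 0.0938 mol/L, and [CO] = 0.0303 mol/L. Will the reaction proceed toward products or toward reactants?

in the reverse direction

Q = [CO₂]·[H₂] / ([CO]·[H₂O]) = (0.00223)·(0.0938) / ((0.0303)·(5.45×10⁻⁴)) = 12.7
Q = 12.7 > Keq = 1.16, so the reverse reaction proceeds.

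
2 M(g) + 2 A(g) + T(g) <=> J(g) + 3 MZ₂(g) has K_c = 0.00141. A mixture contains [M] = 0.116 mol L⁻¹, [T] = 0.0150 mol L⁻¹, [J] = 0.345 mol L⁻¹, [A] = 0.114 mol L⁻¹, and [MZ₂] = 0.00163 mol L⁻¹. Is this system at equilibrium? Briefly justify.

Q_c = [J]·[MZ₂]³ / ([M]²·[A]²·[T]) = (0.345)·(0.00163)³ / ((0.116)²·(0.114)²·(0.0150)) = 5.70e-4
Q_c = 5.70e-4 < K_c = 0.00141: net forward reaction.

no; Q < K, reaction proceeds forward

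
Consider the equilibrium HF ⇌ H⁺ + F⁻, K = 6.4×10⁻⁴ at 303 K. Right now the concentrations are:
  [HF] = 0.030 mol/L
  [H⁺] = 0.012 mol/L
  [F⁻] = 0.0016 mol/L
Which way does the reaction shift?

Q = [H⁺]·[F⁻] / [HF] = (0.012)·(0.0016) / (0.030) = 6.4×10⁻⁴
Q = 6.4×10⁻⁴ = K, so the system is already at equilibrium.

no net change (already at equilibrium)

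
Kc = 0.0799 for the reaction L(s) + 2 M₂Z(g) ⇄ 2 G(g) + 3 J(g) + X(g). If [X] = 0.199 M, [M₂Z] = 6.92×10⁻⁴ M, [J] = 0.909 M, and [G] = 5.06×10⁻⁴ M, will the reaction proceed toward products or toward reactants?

neither direction; the system is at equilibrium

(L is a pure solid — omitted from Qc.)
Qc = [G]²·[J]³·[X] / [M₂Z]² = (5.06×10⁻⁴)²·(0.909)³·(0.199) / (6.92×10⁻⁴)² = 0.0799
Qc = 0.0799 = Kc, so the system is already at equilibrium.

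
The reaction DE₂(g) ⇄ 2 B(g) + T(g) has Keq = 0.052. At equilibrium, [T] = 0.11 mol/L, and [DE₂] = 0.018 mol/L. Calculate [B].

At equilibrium, Keq = [B]²·[T] / [DE₂] = 0.052.
([B])²·(0.11) / (0.018) = 0.052
[B]² = 0.00851 ⇒ [B] = 0.092 mol/L

[B] = 0.092 mol/L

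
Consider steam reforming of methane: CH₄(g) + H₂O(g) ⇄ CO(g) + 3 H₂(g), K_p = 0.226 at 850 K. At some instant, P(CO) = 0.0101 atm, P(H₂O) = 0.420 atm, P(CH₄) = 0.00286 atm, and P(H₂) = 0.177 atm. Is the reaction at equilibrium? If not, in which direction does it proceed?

Q_p = P(CO)·P(H₂)³ / (P(CH₄)·P(H₂O)) = (0.0101)·(0.177)³ / ((0.00286)·(0.420)) = 0.0466
Q_p = 0.0466 < K_p = 0.226, so the forward reaction proceeds.

to the right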